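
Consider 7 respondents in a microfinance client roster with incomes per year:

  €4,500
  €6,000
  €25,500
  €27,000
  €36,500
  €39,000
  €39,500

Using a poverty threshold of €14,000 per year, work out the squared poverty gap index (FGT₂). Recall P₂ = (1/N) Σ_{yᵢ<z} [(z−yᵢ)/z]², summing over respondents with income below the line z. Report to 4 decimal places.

0.1124

Below the line: €4,500, €6,000 (q = 2 of N = 7).
Shortfall ratios: (14000−4500)/14000 = 0.6786; (14000−6000)/14000 = 0.5714.
Squared: 0.4605; 0.3265.
Sum = 0.786990; P₂ = 0.786990 / 7 = 0.1124.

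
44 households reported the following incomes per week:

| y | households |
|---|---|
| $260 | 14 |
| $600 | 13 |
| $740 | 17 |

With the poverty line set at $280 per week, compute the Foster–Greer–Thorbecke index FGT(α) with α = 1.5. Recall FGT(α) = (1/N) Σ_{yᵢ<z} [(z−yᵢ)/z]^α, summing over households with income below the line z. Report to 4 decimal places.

Below the line: 14×$260 (q = 14 of N = 44).
Relative gaps: (280−260)/280 = 0.0714 (×14).
Raised to α = 1.5: 0.01909 (×14).
Sum = 0.267261; FGT(1.5) = 0.267261 / 44 = 0.0061.

0.0061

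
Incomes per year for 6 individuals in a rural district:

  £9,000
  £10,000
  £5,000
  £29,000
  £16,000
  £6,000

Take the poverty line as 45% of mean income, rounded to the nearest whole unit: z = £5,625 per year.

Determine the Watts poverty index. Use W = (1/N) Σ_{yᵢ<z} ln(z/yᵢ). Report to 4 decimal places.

0.0196

Below z: £5,000 (q = 1 of N = 6).
Log shortfalls: ln(5625/5000) = 0.1178.
W = 0.117783 / 6 = 0.0196.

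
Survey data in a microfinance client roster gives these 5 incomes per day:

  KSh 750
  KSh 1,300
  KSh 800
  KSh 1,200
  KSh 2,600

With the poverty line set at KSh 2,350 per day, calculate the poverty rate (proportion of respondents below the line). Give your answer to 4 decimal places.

0.8000

4 of the 5 respondents have income below KSh 2,350.
H = 4/5 = 0.8000.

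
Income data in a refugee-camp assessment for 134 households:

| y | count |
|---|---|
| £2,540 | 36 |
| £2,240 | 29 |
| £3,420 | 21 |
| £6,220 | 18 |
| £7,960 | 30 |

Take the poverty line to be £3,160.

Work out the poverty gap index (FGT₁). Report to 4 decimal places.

Below z: 29×£2,240, 36×£2,540 (q = 65 of N = 134).
Relative gaps: (3160−2240)/3160 = 0.2911 (×29); (3160−2540)/3160 = 0.1962 (×36).
Σ = 15.506329. Dividing by the full population N = 134 gives P₁ = 0.1157.

0.1157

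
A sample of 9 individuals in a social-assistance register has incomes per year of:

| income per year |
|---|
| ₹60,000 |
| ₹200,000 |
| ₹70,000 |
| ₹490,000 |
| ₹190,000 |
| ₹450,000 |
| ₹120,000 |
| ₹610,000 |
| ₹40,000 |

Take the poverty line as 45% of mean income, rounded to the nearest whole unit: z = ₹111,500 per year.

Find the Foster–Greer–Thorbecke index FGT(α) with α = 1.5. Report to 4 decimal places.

0.1172

Below z: ₹40,000, ₹60,000, ₹70,000 (q = 3 of N = 9).
Shortfall ratios: (111500−40000)/111500 = 0.6413; (111500−60000)/111500 = 0.4619; (111500−70000)/111500 = 0.3722.
Raised to α = 1.5: 0.51351; 0.31391; 0.22707.
Sum = 1.054483; FGT(1.5) = 1.054483 / 9 = 0.1172.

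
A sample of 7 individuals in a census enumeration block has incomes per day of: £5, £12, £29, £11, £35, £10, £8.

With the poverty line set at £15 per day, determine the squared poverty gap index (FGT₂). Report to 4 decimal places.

0.1263

Incomes under z: £5, £8, £10, £11, £12 (q = 5 of N = 7).
Normalized shortfalls: (15−5)/15 = 0.6667; (15−8)/15 = 0.4667; (15−10)/15 = 0.3333; (15−11)/15 = 0.2667; (15−12)/15 = 0.2000.
Squared: 0.4444; 0.2178; 0.1111; 0.0711; 0.0400.
Sum = 0.884444; P₂ = 0.884444 / 7 = 0.1263.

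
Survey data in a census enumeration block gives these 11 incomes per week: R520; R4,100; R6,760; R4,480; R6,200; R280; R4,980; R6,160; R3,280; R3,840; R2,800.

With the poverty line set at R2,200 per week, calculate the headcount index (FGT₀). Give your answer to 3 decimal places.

0.182

2 of the 11 respondents have income below R2,200.
H = 2/11 = 0.182.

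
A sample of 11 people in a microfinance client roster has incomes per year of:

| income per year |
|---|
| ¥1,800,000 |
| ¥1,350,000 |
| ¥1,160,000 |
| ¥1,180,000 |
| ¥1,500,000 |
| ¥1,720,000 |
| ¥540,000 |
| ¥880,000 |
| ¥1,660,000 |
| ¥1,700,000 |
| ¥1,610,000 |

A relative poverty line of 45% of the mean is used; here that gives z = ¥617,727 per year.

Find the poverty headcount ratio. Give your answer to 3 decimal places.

1 of the 11 people have income below ¥617,727.
H = 1/11 = 0.091.

0.091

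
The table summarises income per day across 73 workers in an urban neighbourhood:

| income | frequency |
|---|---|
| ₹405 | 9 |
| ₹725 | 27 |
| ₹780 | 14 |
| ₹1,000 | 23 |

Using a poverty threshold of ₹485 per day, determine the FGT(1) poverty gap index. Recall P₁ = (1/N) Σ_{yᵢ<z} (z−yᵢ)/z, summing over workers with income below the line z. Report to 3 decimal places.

Below z: 9×₹405 (q = 9 of N = 73).
Gap ratios (z−y)/z: (485−405)/485 = 0.1649 (×9).
Sum of shortfalls = 1.484536; P₁ averages over all N: 1.484536 / 73 = 0.020.

0.020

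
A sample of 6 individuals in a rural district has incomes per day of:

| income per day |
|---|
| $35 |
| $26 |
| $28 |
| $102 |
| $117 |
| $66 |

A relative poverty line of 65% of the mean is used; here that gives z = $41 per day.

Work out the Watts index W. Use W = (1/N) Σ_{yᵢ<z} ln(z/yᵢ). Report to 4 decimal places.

0.1658

Incomes under z: $26, $28, $35 (q = 3 of N = 6).
Log gaps: ln(41/26) = 0.4555; ln(41/28) = 0.3814; ln(41/35) = 0.1582.
W = 0.995067 / 6 = 0.1658.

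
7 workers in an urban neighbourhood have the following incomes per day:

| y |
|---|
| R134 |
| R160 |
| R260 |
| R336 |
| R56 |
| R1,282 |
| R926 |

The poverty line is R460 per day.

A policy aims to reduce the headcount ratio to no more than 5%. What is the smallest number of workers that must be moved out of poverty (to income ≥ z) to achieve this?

Currently q = 5 of N = 7 are below the line (H = 0.714).
A headcount ratio of at most 5% allows at most ⌊0.05 × 7⌋ = 0 poor workers.
So at least 5 − 0 = 5 must be lifted.

5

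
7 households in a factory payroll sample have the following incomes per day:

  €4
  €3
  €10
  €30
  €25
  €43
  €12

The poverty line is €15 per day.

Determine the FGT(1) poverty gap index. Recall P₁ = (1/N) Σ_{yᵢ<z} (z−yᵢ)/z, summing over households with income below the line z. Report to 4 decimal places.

Below the line: €3, €4, €10, €12 (q = 4 of N = 7).
Shortfall ratios: (15−3)/15 = 0.8000; (15−4)/15 = 0.7333; (15−10)/15 = 0.3333; (15−12)/15 = 0.2000.
Sum of shortfalls = 2.066667; P₁ averages over all N: 2.066667 / 7 = 0.2952.

0.2952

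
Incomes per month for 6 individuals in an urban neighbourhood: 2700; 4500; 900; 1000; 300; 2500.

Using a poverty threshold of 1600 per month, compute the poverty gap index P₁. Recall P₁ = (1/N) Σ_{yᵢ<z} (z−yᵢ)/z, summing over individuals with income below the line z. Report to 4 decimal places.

Below the line: 300, 900, 1000 (q = 3 of N = 6).
Relative gaps: (1600−300)/1600 = 0.8125; (1600−900)/1600 = 0.4375; (1600−1000)/1600 = 0.3750.
Sum of shortfalls = 1.625000; P₁ averages over all N: 1.625000 / 6 = 0.2708.

0.2708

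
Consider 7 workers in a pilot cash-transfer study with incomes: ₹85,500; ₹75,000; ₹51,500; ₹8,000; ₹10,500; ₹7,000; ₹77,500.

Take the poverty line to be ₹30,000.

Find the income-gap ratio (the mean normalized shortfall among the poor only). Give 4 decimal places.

0.7167

Incomes under z: ₹7,000, ₹8,000, ₹10,500 (q = 3 of N = 7).
Relative gaps: 0.7667, 0.7333, 0.6500; sum = 2.150000.
The income-gap ratio divides by q (the poor only): 2.150000 / 3 = 0.7167.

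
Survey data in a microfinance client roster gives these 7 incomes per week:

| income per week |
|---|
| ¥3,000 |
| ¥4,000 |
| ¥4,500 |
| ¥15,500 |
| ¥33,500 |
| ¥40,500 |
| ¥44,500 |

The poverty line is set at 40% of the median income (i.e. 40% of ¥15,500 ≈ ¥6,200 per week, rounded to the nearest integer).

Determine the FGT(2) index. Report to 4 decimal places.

0.0668

Incomes under z: ¥3,000, ¥4,000, ¥4,500 (q = 3 of N = 7).
Shortfall ratios: (6200−3000)/6200 = 0.5161; (6200−4000)/6200 = 0.3548; (6200−4500)/6200 = 0.2742.
Squared: 0.2664; 0.1259; 0.0752.
Sum = 0.467482; P₂ = 0.467482 / 7 = 0.0668.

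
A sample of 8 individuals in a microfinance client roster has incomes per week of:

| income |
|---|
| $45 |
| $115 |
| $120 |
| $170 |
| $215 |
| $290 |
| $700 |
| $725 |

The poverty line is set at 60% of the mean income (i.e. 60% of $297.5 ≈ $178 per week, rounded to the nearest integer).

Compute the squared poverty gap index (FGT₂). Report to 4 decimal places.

0.0990

Poor units: $45, $115, $120, $170 (q = 4 of N = 8).
Shortfall ratios: (178−45)/178 = 0.7472; (178−115)/178 = 0.3539; (178−120)/178 = 0.3258; (178−170)/178 = 0.0449.
Squared: 0.5583; 0.1253; 0.1062; 0.0020.
Sum = 0.791756; P₂ = 0.791756 / 8 = 0.0990.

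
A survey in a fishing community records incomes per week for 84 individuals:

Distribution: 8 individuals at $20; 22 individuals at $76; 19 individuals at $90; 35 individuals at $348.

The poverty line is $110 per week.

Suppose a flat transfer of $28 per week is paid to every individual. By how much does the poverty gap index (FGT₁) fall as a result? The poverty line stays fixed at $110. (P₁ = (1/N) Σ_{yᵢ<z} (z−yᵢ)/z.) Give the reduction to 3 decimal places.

Before: below the line — 8×$20, 22×$76, 19×$90; poverty gap index (FGT₁) = 0.20000.
After the $28 transfer: below the line — 8×$48, 22×$104; poverty gap index (FGT₁) = 0.06797.
Reduction = 0.20000 − 0.06797 = 0.132.

0.132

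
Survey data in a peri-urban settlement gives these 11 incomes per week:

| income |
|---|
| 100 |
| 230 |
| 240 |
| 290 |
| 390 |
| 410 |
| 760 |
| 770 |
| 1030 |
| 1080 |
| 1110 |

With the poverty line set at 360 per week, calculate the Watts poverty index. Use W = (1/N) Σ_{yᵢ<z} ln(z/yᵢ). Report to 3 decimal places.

Below the line: 100, 230, 240, 290 (q = 4 of N = 11).
Log shortfalls: ln(360/100) = 1.2809; ln(360/230) = 0.4480; ln(360/240) = 0.4055; ln(360/290) = 0.2162.
W = 2.350647 / 11 = 0.214.

0.214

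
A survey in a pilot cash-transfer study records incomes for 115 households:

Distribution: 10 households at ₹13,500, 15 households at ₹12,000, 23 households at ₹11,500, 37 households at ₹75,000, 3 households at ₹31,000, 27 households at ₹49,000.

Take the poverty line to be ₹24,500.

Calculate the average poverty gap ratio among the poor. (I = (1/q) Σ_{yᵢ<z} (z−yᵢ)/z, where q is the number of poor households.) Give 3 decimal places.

0.507

Poor units: 23×₹11,500, 15×₹12,000, 10×₹13,500 (q = 48 of N = 115).
Shortfall ratios (z−y)/z: 0.5306 (×23), 0.5102 (×15), 0.4490 (×10); sum = 24.346939.
The income-gap ratio divides by q (the poor only): 24.346939 / 48 = 0.507.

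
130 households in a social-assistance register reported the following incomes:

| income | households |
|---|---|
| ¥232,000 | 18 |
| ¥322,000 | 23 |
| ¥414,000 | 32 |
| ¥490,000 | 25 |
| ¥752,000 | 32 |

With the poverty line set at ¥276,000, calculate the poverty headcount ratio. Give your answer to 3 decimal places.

18 of the 130 households have income below ¥276,000.
H = 18/130 = 0.138.

0.138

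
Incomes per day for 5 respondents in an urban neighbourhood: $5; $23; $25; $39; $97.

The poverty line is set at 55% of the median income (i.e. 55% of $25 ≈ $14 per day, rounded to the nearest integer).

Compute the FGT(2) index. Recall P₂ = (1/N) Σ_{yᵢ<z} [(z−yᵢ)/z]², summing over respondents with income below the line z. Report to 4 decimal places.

Poor units: $5 (q = 1 of N = 5).
Normalized shortfalls: (14−5)/14 = 0.6429.
Squared: 0.4133.
Sum = 0.413265; P₂ = 0.413265 / 5 = 0.0827.

0.0827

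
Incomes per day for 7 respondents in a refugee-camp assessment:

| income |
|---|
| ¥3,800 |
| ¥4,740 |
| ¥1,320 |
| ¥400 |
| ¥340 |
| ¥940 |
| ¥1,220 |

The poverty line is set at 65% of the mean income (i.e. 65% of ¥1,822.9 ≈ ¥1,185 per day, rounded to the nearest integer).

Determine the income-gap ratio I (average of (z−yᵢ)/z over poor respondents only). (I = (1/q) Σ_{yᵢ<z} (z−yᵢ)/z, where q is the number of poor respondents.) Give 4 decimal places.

Below the line: ¥340, ¥400, ¥940 (q = 3 of N = 7).
Relative gaps: 0.7131, 0.6624, 0.2068; sum = 1.582278.
The income-gap ratio divides by q (the poor only): 1.582278 / 3 = 0.5274.

0.5274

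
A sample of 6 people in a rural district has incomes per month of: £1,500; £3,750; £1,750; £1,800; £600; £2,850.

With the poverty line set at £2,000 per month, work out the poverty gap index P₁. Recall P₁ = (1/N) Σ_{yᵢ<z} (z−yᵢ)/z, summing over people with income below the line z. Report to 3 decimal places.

0.196

Below z: £600, £1,500, £1,750, £1,800 (q = 4 of N = 6).
Normalized shortfalls: (2000−600)/2000 = 0.7000; (2000−1500)/2000 = 0.2500; (2000−1750)/2000 = 0.1250; (2000−1800)/2000 = 0.1000.
Sum of shortfalls = 1.175000; P₁ averages over all N: 1.175000 / 6 = 0.196.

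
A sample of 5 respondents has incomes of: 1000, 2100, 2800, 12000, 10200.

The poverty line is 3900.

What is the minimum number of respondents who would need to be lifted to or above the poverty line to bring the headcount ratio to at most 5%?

Currently q = 3 of N = 5 are below the line (H = 0.600).
A headcount ratio of at most 5% allows at most ⌊0.05 × 5⌋ = 0 poor respondents.
So at least 3 − 0 = 3 must be lifted.

3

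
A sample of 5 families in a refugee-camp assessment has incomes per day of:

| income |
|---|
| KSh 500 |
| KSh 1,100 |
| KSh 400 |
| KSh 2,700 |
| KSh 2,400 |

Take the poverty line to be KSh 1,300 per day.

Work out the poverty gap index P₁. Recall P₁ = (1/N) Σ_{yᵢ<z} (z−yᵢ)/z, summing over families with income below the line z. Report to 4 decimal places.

0.2923

Poor units: KSh 400, KSh 500, KSh 1,100 (q = 3 of N = 5).
Relative gaps: (1300−400)/1300 = 0.6923; (1300−500)/1300 = 0.6154; (1300−1100)/1300 = 0.1538.
Σ = 1.461538. Dividing by the full population N = 5 gives P₁ = 0.2923.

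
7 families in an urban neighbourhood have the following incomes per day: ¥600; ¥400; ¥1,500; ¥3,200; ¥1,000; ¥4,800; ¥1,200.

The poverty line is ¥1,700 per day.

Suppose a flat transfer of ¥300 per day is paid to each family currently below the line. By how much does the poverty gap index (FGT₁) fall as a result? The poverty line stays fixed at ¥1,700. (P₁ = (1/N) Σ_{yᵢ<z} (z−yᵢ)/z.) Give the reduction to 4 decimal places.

0.1176

Before: below the line — ¥400, ¥600, ¥1,000, ¥1,200, ¥1,500; poverty gap index (FGT₁) = 0.319328.
After the ¥300 transfer: below the line — ¥700, ¥900, ¥1,300, ¥1,500; poverty gap index (FGT₁) = 0.201681.
Reduction = 0.319328 − 0.201681 = 0.1176.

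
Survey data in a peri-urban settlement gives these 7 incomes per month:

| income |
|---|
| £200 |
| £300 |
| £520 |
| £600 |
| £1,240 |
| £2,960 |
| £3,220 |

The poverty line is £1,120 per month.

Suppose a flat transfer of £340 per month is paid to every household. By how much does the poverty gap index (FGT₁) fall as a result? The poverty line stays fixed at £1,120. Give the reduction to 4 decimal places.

0.1735

Before: below the line — £200, £300, £520, £600; poverty gap index (FGT₁) = 0.364796.
After the £340 transfer: below the line — £540, £640, £860, £940; poverty gap index (FGT₁) = 0.191327.
Reduction = 0.364796 − 0.191327 = 0.1735.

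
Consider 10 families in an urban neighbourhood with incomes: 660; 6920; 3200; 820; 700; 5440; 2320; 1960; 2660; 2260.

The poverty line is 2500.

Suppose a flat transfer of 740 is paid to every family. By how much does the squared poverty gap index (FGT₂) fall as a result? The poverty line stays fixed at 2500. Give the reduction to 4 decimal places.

Before: below the line — 660, 700, 820, 1960, 2260, 2320; squared poverty gap index (FGT₂) = 0.157274.
After the 740 transfer: below the line — 1400, 1440, 1560; squared poverty gap index (FGT₂) = 0.051475.
Reduction = 0.157274 − 0.051475 = 0.1058.

0.1058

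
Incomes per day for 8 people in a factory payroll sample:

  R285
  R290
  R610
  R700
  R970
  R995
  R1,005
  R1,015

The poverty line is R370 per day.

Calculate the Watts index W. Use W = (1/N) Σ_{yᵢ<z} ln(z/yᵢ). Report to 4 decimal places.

Poor units: R285, R290 (q = 2 of N = 8).
Log shortfalls: ln(370/285) = 0.2610; ln(370/290) = 0.2436.
W = 0.504636 / 8 = 0.0631.

0.0631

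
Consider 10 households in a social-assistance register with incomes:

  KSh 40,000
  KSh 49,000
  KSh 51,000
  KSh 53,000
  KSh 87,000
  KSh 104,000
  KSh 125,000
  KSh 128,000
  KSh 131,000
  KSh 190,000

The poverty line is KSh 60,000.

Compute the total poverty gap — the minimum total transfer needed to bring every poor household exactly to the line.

KSh 47,000

Below z: KSh 40,000, KSh 49,000, KSh 51,000, KSh 53,000 (q = 4 of N = 10).
Individual gaps: 60000−40000 = 20000; 60000−49000 = 11000; 60000−51000 = 9000; 60000−53000 = 7000.
Aggregate gap = KSh 47,000.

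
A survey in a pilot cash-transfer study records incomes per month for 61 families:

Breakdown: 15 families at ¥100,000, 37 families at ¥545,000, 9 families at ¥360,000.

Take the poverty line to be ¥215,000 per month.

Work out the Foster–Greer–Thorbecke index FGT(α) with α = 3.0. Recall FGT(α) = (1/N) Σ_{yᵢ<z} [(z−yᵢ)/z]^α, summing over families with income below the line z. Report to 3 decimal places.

Poor units: 15×¥100,000 (q = 15 of N = 61).
Shortfall ratios: (215000−100000)/215000 = 0.5349 (×15).
Raised to α = 3.0: 0.15303 (×15).
Sum = 2.295458; FGT(3.0) = 2.295458 / 61 = 0.038.

0.038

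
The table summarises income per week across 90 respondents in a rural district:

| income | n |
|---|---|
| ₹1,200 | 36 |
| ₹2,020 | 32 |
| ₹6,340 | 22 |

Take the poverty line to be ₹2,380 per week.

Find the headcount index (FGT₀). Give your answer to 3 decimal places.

68 of the 90 respondents have income below ₹2,380.
H = 68/90 = 0.756.

0.756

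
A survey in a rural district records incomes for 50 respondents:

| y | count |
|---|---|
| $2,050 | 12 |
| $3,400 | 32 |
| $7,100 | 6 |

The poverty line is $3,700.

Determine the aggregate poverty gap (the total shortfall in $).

$29,400

Below z: 12×$2,050, 32×$3,400 (q = 44 of N = 50).
Individual gaps: 12×(3700−2050) = 19800; 32×(3700−3400) = 9600.
Aggregate gap = $29,400.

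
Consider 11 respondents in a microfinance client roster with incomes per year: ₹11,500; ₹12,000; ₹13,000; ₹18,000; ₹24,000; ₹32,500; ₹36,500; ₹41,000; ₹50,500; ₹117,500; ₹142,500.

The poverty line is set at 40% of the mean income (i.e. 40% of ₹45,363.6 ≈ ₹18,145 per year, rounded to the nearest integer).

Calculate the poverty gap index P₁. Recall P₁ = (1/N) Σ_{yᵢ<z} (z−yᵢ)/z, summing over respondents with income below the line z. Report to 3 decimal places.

0.091

Below the line: ₹11,500, ₹12,000, ₹13,000, ₹18,000 (q = 4 of N = 11).
Relative gaps: (18145−11500)/18145 = 0.3662; (18145−12000)/18145 = 0.3387; (18145−13000)/18145 = 0.2835; (18145−18000)/18145 = 0.0080.
Σ = 0.996418. Dividing by the full population N = 11 gives P₁ = 0.091.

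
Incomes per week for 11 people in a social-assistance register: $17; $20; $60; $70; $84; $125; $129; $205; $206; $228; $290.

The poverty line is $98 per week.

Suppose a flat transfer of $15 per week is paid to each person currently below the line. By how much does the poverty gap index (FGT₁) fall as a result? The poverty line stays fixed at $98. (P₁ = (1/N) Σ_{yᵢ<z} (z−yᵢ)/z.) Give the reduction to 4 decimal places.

0.0686

Before: below the line — $17, $20, $60, $70, $84; poverty gap index (FGT₁) = 0.221707.
After the $15 transfer: below the line — $32, $35, $75, $85; poverty gap index (FGT₁) = 0.153061.
Reduction = 0.221707 − 0.153061 = 0.0686.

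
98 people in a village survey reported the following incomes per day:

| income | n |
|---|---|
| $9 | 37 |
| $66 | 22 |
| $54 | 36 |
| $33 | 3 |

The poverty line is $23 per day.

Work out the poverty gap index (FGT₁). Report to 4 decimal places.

Below z: 37×$9 (q = 37 of N = 98).
Normalized shortfalls: (23−9)/23 = 0.6087 (×37).
Σ = 22.521739. Dividing by the full population N = 98 gives P₁ = 0.2298.

0.2298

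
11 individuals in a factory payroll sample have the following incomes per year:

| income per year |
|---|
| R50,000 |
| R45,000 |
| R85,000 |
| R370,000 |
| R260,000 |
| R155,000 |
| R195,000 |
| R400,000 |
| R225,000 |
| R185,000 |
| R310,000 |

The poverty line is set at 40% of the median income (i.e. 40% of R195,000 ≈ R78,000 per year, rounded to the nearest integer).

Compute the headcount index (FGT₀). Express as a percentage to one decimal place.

18.2%

2 of the 11 individuals have income below R78,000.
H = 2/11 = 18.2%.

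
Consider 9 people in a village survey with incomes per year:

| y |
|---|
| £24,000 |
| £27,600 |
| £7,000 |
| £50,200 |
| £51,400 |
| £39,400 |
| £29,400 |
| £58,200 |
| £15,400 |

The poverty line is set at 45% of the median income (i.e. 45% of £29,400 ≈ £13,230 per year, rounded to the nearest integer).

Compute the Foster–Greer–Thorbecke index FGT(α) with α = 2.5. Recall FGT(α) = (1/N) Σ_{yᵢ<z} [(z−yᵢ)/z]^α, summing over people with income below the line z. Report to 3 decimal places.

Poor units: £7,000 (q = 1 of N = 9).
Gap ratios (z−y)/z: (13230−7000)/13230 = 0.4709.
Raised to α = 2.5: 0.15217.
Sum = 0.152167; FGT(2.5) = 0.152167 / 9 = 0.017.

0.017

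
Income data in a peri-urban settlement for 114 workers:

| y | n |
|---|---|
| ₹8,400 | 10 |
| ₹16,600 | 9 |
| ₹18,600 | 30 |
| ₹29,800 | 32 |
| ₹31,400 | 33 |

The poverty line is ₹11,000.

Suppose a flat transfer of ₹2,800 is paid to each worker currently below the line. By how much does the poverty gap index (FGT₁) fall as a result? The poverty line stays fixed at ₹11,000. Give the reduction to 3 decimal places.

Before: below the line — 10×₹8,400; poverty gap index (FGT₁) = 0.02073.
After the ₹2,800 transfer: below the line — none; poverty gap index (FGT₁) = 0.00000.
Reduction = 0.02073 − 0.00000 = 0.021.

0.021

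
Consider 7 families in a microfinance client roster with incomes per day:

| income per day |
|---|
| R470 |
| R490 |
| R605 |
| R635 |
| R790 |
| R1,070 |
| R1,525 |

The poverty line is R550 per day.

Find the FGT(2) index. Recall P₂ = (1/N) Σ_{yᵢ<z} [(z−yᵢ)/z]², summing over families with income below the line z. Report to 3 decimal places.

Poor units: R470, R490 (q = 2 of N = 7).
Normalized shortfalls: (550−470)/550 = 0.1455; (550−490)/550 = 0.1091.
Squared: 0.0212; 0.0119.
Sum = 0.033058; P₂ = 0.033058 / 7 = 0.005.

0.005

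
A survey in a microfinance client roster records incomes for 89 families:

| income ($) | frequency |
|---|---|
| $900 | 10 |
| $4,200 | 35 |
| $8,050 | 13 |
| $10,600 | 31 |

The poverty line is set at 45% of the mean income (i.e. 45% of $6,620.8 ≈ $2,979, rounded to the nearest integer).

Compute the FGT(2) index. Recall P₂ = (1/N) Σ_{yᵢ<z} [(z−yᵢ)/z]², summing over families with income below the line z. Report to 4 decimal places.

Incomes under z: 10×$900 (q = 10 of N = 89).
Shortfall ratios: (2979−900)/2979 = 0.6979 (×10).
Squared: 0.4870 (×10).
Sum = 4.870437; P₂ = 4.870437 / 89 = 0.0547.

0.0547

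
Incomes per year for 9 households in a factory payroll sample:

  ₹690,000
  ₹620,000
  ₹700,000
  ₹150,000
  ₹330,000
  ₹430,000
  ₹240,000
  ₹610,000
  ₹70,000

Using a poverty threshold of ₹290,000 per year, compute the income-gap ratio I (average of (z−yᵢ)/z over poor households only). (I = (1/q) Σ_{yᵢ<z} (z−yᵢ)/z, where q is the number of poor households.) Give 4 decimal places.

0.4713

Poor units: ₹70,000, ₹150,000, ₹240,000 (q = 3 of N = 9).
Relative gaps: 0.7586, 0.4828, 0.1724; sum = 1.413793.
I averages over the q = 3 poor units only: 1.413793 / 3 = 0.4713.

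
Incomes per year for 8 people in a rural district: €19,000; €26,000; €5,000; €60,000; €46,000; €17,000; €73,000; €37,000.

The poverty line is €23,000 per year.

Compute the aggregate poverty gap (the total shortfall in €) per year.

€28,000

Below the line: €5,000, €17,000, €19,000 (q = 3 of N = 8).
Individual gaps: 23000−5000 = 18000; 23000−17000 = 6000; 23000−19000 = 4000.
Aggregate gap = €28,000.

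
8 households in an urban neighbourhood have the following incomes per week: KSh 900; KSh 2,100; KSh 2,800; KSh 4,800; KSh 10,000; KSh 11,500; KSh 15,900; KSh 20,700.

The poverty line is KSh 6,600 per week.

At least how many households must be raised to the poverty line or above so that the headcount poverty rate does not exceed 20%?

4 of the 8 households are poor, so H = 4/8 = 0.500.
A headcount ratio of at most 20% allows at most ⌊0.20 × 8⌋ = 1 poor households.
So at least 4 − 1 = 3 must be lifted.

3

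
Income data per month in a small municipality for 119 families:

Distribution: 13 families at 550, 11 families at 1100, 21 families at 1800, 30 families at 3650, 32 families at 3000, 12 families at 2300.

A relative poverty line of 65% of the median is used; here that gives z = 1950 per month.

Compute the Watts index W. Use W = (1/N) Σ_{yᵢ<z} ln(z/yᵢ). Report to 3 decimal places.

0.205

Below z: 13×550, 11×1100, 21×1800 (q = 45 of N = 119).
ln(z/y) terms: ln(1950/550) = 1.2657 (×13); ln(1950/1100) = 0.5725 (×11); ln(1950/1800) = 0.0800 (×21).
W = 24.432271 / 119 = 0.205.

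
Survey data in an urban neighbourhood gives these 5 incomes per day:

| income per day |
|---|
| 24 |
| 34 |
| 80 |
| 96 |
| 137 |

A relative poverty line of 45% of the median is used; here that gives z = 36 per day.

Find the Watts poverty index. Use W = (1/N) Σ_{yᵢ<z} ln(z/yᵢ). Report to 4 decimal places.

0.0925

Incomes under z: 24, 34 (q = 2 of N = 5).
ln(z/y) terms: ln(36/24) = 0.4055; ln(36/34) = 0.0572.
W = 0.462624 / 5 = 0.0925.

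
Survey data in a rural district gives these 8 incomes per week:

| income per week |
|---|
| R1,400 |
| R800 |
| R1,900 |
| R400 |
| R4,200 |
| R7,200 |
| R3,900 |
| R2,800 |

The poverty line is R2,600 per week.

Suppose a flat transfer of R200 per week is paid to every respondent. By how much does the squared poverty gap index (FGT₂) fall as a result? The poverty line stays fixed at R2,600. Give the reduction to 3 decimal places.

Before: below the line — R400, R800, R1,400, R1,900; squared poverty gap index (FGT₂) = 0.18510.
After the R200 transfer: below the line — R600, R1,000, R1,600, R2,100; squared poverty gap index (FGT₂) = 0.14442.
Reduction = 0.18510 − 0.14442 = 0.041.

0.041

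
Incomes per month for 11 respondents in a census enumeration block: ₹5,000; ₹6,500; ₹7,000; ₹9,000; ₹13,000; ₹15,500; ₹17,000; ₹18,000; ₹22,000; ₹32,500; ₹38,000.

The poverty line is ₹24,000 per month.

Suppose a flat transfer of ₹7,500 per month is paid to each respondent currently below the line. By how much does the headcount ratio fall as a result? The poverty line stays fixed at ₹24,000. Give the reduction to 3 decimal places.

Before: below the line — ₹5,000, ₹6,500, ₹7,000, ₹9,000, ₹13,000, ₹15,500, ₹17,000, ₹18,000, ₹22,000; headcount ratio = 0.81818.
After the ₹7,500 transfer: below the line — ₹12,500, ₹14,000, ₹14,500, ₹16,500, ₹20,500, ₹23,000; headcount ratio = 0.54545.
Reduction = 0.81818 − 0.54545 = 0.273.

0.273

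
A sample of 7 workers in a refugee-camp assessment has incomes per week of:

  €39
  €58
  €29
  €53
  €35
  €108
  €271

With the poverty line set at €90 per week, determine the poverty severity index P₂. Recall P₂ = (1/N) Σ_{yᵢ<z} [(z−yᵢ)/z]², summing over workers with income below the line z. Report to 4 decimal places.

Below the line: €29, €35, €39, €53, €58 (q = 5 of N = 7).
Shortfall ratios: (90−29)/90 = 0.6778; (90−35)/90 = 0.6111; (90−39)/90 = 0.5667; (90−53)/90 = 0.4111; (90−58)/90 = 0.3556.
Squared: 0.4594; 0.3735; 0.3211; 0.1690; 0.1264.
Sum = 1.449383; P₂ = 1.449383 / 7 = 0.2071.

0.2071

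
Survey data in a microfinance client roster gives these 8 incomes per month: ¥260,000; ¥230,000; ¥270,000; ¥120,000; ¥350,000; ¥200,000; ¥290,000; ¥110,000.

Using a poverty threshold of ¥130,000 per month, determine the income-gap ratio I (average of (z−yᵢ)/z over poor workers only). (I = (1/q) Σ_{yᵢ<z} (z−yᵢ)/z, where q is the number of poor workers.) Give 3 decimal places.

Below the line: ¥110,000, ¥120,000 (q = 2 of N = 8).
Relative gaps: 0.1538, 0.0769; sum = 0.230769.
I averages over the q = 2 poor units only: 0.230769 / 2 = 0.115.

0.115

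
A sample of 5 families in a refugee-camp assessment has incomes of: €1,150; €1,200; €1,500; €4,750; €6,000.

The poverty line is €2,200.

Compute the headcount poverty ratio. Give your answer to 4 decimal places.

0.6000

3 of the 5 families have income below €2,200.
H = 3/5 = 0.6000.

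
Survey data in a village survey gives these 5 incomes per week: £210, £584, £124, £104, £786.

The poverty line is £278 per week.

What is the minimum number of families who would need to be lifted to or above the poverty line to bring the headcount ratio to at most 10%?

3

3 of the 5 families are poor, so H = 3/5 = 0.600.
A headcount ratio of at most 10% allows at most ⌊0.10 × 5⌋ = 0 poor families.
So at least 3 − 0 = 3 must be lifted.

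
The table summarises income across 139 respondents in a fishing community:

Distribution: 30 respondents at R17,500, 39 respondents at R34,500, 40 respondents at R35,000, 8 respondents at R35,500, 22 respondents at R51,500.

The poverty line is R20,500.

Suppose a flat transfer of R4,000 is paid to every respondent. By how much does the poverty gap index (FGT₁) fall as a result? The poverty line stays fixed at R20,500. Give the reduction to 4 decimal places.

0.0316

Before: below the line — 30×R17,500; poverty gap index (FGT₁) = 0.031584.
After the R4,000 transfer: below the line — none; poverty gap index (FGT₁) = 0.000000.
Reduction = 0.031584 − 0.000000 = 0.0316.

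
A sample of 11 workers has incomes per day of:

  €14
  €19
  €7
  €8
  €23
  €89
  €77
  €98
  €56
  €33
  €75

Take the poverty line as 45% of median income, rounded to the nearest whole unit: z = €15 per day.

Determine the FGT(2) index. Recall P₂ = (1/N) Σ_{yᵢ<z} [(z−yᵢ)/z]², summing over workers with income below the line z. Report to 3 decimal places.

Incomes under z: €7, €8, €14 (q = 3 of N = 11).
Normalized shortfalls: (15−7)/15 = 0.5333; (15−8)/15 = 0.4667; (15−14)/15 = 0.0667.
Squared: 0.2844; 0.2178; 0.0044.
Sum = 0.506667; P₂ = 0.506667 / 11 = 0.046.

0.046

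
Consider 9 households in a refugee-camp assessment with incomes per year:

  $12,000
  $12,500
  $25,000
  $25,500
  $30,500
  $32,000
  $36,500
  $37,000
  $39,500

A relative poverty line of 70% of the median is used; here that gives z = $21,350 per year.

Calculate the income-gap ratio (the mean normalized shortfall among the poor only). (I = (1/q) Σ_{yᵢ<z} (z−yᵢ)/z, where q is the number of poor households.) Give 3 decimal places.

Below z: $12,000, $12,500 (q = 2 of N = 9).
Relative gaps: 0.4379, 0.4145; sum = 0.852459.
The income-gap ratio divides by q (the poor only): 0.852459 / 2 = 0.426.

0.426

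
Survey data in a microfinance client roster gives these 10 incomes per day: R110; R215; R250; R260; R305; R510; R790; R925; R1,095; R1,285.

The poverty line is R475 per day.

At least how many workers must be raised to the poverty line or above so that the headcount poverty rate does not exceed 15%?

4

5 of the 10 workers are poor, so H = 5/10 = 0.500.
A headcount ratio of at most 15% allows at most ⌊0.15 × 10⌋ = 1 poor workers.
So at least 5 − 1 = 4 must be lifted.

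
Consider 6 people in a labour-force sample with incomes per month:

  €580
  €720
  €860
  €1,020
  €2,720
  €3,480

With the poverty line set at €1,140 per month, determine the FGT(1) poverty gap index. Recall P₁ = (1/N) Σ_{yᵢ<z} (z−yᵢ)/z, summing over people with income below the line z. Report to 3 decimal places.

0.202

Below z: €580, €720, €860, €1,020 (q = 4 of N = 6).
Normalized shortfalls: (1140−580)/1140 = 0.4912; (1140−720)/1140 = 0.3684; (1140−860)/1140 = 0.2456; (1140−1020)/1140 = 0.1053.
Σ = 1.210526. Dividing by the full population N = 6 gives P₁ = 0.202.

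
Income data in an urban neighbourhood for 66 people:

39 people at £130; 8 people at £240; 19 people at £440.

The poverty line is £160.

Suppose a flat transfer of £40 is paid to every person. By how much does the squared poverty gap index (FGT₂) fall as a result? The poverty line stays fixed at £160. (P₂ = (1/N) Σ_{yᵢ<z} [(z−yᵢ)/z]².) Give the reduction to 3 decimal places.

Before: below the line — 39×£130; squared poverty gap index (FGT₂) = 0.02077.
After the £40 transfer: below the line — none; squared poverty gap index (FGT₂) = 0.00000.
Reduction = 0.02077 − 0.00000 = 0.021.

0.021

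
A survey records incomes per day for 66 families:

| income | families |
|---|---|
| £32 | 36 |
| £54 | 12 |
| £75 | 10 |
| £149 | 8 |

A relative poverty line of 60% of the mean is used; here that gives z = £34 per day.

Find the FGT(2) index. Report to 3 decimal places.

0.002

Incomes under z: 36×£32 (q = 36 of N = 66).
Relative gaps: (34−32)/34 = 0.0588 (×36).
Squared: 0.0035 (×36).
Sum = 0.124567; P₂ = 0.124567 / 66 = 0.002.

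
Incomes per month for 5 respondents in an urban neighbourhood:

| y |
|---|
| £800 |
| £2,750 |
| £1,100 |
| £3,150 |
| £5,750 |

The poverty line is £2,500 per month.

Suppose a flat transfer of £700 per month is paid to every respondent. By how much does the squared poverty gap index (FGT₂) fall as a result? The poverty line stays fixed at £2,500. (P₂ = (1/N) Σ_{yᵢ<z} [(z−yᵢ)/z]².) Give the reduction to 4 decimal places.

0.1075

Before: below the line — £800, £1,100; squared poverty gap index (FGT₂) = 0.155200.
After the £700 transfer: below the line — £1,500, £1,800; squared poverty gap index (FGT₂) = 0.047680.
Reduction = 0.155200 − 0.047680 = 0.1075.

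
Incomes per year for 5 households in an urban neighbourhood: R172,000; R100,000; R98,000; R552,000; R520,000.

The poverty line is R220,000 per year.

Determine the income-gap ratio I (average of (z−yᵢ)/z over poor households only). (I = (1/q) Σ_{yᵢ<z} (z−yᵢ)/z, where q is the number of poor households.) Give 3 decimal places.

0.439

Poor units: R98,000, R100,000, R172,000 (q = 3 of N = 5).
Shortfall ratios (z−y)/z: 0.5545, 0.5455, 0.2182; sum = 1.318182.
I averages over the q = 3 poor units only: 1.318182 / 3 = 0.439.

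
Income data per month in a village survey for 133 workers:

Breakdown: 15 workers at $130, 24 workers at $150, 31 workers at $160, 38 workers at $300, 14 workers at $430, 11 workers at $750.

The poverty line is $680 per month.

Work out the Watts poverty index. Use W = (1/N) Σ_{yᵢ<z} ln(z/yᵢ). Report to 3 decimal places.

1.079

Below z: 15×$130, 24×$150, 31×$160, 38×$300, 14×$430 (q = 122 of N = 133).
ln(z/y) terms: ln(680/130) = 1.6546 (×15); ln(680/150) = 1.5115 (×24); ln(680/160) = 1.4469 (×31); ln(680/300) = 0.8183 (×38); ln(680/430) = 0.4583 (×14).
W = 143.459942 / 133 = 1.079.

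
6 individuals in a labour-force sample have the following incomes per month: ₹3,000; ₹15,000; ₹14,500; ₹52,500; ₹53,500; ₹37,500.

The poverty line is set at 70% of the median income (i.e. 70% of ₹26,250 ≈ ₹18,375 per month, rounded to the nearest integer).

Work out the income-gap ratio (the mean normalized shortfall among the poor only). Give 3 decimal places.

Below z: ₹3,000, ₹14,500, ₹15,000 (q = 3 of N = 6).
Relative gaps: 0.8367, 0.2109, 0.1837; sum = 1.231293.
The income-gap ratio divides by q (the poor only): 1.231293 / 3 = 0.410.

0.410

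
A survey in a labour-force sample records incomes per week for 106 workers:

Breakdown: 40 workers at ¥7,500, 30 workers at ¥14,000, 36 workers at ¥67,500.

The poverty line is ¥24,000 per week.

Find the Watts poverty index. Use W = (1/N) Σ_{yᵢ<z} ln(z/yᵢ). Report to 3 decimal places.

Below the line: 40×¥7,500, 30×¥14,000 (q = 70 of N = 106).
Log shortfalls: ln(24000/7500) = 1.1632 (×40); ln(24000/14000) = 0.5390 (×30).
W = 62.695927 / 106 = 0.591.

0.591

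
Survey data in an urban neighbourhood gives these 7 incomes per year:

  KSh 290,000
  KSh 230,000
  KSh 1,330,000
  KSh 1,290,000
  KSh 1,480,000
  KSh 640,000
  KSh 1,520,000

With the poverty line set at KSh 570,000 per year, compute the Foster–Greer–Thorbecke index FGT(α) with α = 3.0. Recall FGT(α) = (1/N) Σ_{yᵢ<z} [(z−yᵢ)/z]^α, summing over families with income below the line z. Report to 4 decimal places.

0.0473

Below the line: KSh 230,000, KSh 290,000 (q = 2 of N = 7).
Normalized shortfalls: (570000−230000)/570000 = 0.5965; (570000−290000)/570000 = 0.4912.
Raised to α = 3.0: 0.21223; 0.11854.
Sum = 0.330768; FGT(3.0) = 0.330768 / 7 = 0.0473.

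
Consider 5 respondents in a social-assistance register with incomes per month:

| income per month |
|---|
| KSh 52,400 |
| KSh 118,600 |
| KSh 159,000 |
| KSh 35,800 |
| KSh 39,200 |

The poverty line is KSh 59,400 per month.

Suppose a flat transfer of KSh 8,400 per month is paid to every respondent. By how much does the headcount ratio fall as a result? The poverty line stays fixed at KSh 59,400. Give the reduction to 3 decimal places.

Before: below the line — KSh 35,800, KSh 39,200, KSh 52,400; headcount ratio = 0.60000.
After the KSh 8,400 transfer: below the line — KSh 44,200, KSh 47,600; headcount ratio = 0.40000.
Reduction = 0.60000 − 0.40000 = 0.200.

0.200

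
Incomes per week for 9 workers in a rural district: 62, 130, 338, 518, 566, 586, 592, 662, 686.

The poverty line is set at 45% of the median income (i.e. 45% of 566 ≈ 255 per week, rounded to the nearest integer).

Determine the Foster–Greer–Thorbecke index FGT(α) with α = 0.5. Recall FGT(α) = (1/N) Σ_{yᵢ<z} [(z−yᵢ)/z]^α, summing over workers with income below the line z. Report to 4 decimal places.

Below the line: 62, 130 (q = 2 of N = 9).
Gap ratios (z−y)/z: (255−62)/255 = 0.7569; (255−130)/255 = 0.4902.
Raised to α = 0.5: 0.86998; 0.70014.
Sum = 1.570119; FGT(0.5) = 1.570119 / 9 = 0.1745.

0.1745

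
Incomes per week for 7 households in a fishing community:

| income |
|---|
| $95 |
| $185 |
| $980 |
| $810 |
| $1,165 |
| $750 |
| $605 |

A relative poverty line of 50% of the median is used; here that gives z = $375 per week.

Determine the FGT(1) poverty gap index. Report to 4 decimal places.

0.1790

Below the line: $95, $185 (q = 2 of N = 7).
Gap ratios (z−y)/z: (375−95)/375 = 0.7467; (375−185)/375 = 0.5067.
Sum of shortfalls = 1.253333; P₁ averages over all N: 1.253333 / 7 = 0.1790.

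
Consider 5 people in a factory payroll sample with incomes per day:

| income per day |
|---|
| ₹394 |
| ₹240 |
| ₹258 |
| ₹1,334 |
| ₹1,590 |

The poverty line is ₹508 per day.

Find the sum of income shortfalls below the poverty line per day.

₹632

Below z: ₹240, ₹258, ₹394 (q = 3 of N = 5).
Individual gaps: 508−240 = 268; 508−258 = 250; 508−394 = 114.
Aggregate gap = ₹632.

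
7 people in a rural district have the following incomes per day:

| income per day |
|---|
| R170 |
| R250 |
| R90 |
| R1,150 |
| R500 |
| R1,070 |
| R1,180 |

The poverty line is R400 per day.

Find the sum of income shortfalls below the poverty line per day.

Below z: R90, R170, R250 (q = 3 of N = 7).
Individual gaps: 400−90 = 310; 400−170 = 230; 400−250 = 150.
Aggregate gap = R690.

R690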